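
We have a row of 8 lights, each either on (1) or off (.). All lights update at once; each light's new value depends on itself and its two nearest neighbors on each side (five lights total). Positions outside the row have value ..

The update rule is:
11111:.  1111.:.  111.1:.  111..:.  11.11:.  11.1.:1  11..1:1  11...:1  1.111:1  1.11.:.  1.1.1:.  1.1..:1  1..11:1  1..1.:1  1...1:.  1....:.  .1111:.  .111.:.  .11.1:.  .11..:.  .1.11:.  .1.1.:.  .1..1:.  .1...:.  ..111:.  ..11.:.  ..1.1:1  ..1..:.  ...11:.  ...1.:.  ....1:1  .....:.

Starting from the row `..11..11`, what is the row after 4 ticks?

tick 1: 1...11..
tick 2: ......1.
tick 3: ....1...
tick 4: ..1.....

..1.....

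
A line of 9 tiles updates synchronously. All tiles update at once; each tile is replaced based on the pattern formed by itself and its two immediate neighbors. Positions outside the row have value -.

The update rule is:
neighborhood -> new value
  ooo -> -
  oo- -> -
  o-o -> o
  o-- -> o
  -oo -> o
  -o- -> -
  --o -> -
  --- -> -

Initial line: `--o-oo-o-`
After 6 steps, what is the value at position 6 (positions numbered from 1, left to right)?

-

---oo-o-o
---o-o-o-
----o-o-o
-----o-o-
------o-o
-------o-
position 6 holds -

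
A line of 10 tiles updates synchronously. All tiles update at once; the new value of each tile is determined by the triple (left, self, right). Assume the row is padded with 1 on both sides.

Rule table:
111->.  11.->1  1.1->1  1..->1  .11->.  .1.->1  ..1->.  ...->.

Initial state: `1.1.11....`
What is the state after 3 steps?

1111.11...
...11.11..
1...11.11.

1...11.11.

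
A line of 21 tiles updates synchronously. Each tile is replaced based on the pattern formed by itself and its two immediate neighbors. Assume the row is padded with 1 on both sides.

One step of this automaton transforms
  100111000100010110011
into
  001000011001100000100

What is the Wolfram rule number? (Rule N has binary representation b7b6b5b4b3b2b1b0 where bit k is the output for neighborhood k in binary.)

position 4: 111 → 0  (bit 7 = 0)
position 0: 110 → 0  (bit 6 = 0)
position 14: 101 → 0  (bit 5 = 0)
position 1: 100 → 0  (bit 4 = 0)
position 3: 011 → 0  (bit 3 = 0)
position 9: 010 → 0  (bit 2 = 0)
position 2: 001 → 1  (bit 1 = 1)
position 7: 000 → 1  (bit 0 = 1)
bits b7..b0 = 00000011 = 3

3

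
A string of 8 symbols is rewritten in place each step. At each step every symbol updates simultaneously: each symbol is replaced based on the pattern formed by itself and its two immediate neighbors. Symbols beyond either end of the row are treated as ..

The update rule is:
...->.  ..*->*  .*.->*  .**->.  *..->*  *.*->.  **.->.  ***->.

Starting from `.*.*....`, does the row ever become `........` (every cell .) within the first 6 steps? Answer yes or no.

**.**...
.....*..
....***.
...*...*
..***.**
.*......
step 6 is .*......, still not uniform .

no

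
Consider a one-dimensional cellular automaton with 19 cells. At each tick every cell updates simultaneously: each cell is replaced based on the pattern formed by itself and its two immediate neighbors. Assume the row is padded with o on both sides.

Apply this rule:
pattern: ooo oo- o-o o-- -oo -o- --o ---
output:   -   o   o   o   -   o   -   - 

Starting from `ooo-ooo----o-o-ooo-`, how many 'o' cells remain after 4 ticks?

8

tick 1: --oo--oo---oooo--oo
tick 2: o--oo--oo-----oo---
tick 3: oo--oo--oo-----oo--
tick 4: -oo--oo--oo-----oo-
count of o: 8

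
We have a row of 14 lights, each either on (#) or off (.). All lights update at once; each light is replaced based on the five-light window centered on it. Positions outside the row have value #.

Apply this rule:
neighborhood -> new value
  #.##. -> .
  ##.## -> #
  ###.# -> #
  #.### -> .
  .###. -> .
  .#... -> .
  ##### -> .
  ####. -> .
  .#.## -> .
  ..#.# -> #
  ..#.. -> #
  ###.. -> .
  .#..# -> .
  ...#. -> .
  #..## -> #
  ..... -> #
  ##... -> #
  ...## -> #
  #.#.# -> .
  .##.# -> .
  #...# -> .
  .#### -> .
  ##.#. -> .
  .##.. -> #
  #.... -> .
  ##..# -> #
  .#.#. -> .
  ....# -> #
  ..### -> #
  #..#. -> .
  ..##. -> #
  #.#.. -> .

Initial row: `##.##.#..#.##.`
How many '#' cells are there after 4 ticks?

.##......#...#
#.##.###.#..##
##..#..#...##.
..#.#..#..##.#
count of #: 6

6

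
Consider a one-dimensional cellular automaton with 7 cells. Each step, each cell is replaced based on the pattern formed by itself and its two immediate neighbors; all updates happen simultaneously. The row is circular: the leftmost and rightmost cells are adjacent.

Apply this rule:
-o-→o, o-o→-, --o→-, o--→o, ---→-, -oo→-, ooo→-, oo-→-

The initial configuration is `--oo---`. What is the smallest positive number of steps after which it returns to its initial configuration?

14

----o--
----oo-
------o
o-----o
-o-----
-oo----
---o---
---oo--
-----o-
-----oo
o------
oo-----
--o----
--oo---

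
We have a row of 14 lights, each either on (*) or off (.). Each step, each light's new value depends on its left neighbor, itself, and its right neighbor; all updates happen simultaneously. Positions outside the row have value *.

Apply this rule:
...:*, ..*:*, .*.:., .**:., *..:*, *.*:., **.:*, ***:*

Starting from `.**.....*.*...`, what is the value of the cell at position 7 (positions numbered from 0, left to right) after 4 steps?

*

..******...***
**.********.**
**..*******..*
****.********.
position 7 holds *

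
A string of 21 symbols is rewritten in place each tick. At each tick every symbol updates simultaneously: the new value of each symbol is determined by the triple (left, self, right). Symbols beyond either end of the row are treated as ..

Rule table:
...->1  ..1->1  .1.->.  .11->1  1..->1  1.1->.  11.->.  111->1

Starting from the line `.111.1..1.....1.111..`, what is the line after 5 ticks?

111...11.11111..11.11
11.1111..1111.111..1.
1..111.11111..11.11.1
.1111..1111.111..1...
1111.11111..11.11.111

1111.11111..11.11.111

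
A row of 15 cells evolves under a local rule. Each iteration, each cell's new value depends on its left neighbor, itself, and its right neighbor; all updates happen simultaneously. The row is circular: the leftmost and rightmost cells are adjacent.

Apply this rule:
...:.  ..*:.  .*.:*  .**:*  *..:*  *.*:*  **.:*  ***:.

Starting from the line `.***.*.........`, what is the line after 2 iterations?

iteration 1: .*.****........
iteration 2: .***..**.......

.***..**.......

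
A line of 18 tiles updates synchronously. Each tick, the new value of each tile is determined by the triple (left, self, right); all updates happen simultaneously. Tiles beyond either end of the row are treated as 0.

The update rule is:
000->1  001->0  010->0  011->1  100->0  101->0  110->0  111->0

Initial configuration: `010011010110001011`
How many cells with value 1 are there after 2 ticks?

000010000100100010
111000110000001000
count of 1: 6

6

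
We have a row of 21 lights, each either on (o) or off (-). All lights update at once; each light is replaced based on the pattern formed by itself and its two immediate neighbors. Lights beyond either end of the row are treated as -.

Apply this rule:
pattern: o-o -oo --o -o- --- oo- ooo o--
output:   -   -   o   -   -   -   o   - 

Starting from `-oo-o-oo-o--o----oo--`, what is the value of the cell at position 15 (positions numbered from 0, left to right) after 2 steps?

o----------o----o----
----------o----o-----
position 15 holds o

o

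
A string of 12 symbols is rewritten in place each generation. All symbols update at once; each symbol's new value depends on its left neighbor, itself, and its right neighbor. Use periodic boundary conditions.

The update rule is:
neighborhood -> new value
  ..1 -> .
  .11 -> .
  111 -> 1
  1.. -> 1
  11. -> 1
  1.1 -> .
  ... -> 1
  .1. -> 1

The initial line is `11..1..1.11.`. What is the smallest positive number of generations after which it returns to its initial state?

generation 1: .11.11.1..1.
generation 2: ..1..1.11.11
generation 3: 1.11.1..1..1
generation 4: 1..1.11.11..
generation 5: 11.1..1..11.
generation 6: .1.11.11..1.
generation 7: .1..1..11.11
generation 8: .11.11..1..1
generation 9: ..1..11.11.1
generation 10: 1.11..1..1.1
generation 11: 1..11.11.1..
generation 12: 11..1..1.11.

12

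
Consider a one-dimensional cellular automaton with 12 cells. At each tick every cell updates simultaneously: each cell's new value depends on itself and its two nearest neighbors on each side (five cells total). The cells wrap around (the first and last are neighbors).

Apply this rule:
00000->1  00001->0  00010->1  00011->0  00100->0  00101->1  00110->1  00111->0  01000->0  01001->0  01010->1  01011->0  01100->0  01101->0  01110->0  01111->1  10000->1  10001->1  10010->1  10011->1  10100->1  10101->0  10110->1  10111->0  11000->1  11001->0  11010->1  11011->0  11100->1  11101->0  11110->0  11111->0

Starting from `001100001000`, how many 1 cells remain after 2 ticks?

001011010011
011010110110
count of 1: 7

7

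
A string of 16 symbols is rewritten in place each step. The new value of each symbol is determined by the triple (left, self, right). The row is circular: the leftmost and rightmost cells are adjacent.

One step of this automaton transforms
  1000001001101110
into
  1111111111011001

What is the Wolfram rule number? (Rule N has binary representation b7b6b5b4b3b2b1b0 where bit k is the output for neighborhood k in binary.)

63

position 13: 111 → 0  (bit 7 = 0)
position 10: 110 → 0  (bit 6 = 0)
position 11: 101 → 1  (bit 5 = 1)
position 1: 100 → 1  (bit 4 = 1)
position 9: 011 → 1  (bit 3 = 1)
position 0: 010 → 1  (bit 2 = 1)
position 5: 001 → 1  (bit 1 = 1)
position 2: 000 → 1  (bit 0 = 1)
bits b7..b0 = 00111111 = 63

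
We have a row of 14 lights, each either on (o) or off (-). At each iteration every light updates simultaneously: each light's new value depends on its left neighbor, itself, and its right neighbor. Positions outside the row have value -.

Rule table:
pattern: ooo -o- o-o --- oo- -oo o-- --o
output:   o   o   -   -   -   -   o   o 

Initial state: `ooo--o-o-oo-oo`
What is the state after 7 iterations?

-o-oo--oo-o--o

-o-ooo-o------
oo--o--oo-----
--ooooo--o----
-o-ooo-oooo---
oo--o---oo-o--
--oooo-o---oo-
-o-oo--oo-o--o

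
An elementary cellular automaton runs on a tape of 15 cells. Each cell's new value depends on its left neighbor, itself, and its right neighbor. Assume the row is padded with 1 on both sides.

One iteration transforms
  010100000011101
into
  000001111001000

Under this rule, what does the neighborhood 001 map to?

At position 9 the neighborhood is 001; the next row has 0 there.

0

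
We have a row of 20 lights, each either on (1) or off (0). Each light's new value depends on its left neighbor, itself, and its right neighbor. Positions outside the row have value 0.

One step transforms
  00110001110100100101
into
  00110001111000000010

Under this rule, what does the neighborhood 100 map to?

At position 4 the neighborhood is 100; the next row has 0 there.

0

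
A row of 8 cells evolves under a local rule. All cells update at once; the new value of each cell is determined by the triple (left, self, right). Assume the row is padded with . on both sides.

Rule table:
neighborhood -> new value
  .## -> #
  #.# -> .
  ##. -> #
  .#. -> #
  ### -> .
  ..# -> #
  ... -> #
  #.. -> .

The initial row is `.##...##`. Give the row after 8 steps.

###.####
#.#.#..#
#.#.#.##
#.#.#.##  (fixed point — unchanged through step 8)

#.#.#.##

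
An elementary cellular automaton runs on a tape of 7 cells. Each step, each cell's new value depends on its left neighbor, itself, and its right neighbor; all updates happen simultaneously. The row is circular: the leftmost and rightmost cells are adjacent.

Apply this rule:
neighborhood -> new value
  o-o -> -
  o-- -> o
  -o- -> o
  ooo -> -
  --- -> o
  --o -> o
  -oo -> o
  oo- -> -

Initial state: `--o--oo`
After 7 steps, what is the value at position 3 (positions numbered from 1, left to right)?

o

oooooo-
o------
ooooooo
-------
ooooooo  (repeats step 3; period 2)
step 7: ooooooo
position 3 holds o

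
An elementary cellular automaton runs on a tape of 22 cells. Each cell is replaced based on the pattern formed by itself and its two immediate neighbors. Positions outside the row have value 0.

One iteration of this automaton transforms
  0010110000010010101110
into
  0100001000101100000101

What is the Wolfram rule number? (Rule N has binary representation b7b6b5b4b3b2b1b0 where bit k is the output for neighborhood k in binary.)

position 19: 111 → 1  (bit 7 = 1)
position 5: 110 → 0  (bit 6 = 0)
position 3: 101 → 0  (bit 5 = 0)
position 6: 100 → 1  (bit 4 = 1)
position 4: 011 → 0  (bit 3 = 0)
position 2: 010 → 0  (bit 2 = 0)
position 1: 001 → 1  (bit 1 = 1)
position 0: 000 → 0  (bit 0 = 0)
bits b7..b0 = 10010010 = 146

146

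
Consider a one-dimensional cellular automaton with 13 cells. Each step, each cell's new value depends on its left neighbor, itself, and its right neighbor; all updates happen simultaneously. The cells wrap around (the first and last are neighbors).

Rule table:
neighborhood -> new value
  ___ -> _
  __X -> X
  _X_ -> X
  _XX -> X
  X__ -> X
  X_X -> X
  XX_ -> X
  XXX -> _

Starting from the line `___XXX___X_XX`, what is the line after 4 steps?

XX_____XXXXXX

step 1: X_XX_XX_XXXXX
step 2: XXXXXXXXX____
step 3: X_______XX__X
step 4: XX_____XXXXXX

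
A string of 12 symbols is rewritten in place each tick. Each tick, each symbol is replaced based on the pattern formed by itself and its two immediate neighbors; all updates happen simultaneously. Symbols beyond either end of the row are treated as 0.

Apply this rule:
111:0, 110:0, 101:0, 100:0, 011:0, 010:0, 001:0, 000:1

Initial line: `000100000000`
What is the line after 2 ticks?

tick 1: 110001111111
tick 2: 000100000000

000100000000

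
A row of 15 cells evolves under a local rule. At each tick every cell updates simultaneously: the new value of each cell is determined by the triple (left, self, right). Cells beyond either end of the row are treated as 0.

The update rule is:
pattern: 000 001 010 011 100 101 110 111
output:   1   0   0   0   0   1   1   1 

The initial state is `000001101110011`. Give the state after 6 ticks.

111001010001011

tick 1: 111100110110001
tick 2: 011100011010100
tick 3: 001101001101001
tick 4: 100110000110000
tick 5: 000010110010111
tick 6: 111001010001011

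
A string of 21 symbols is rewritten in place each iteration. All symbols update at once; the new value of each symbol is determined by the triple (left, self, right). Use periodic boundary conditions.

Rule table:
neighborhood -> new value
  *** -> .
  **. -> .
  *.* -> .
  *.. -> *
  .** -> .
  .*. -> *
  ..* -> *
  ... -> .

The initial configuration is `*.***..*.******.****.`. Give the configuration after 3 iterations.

..****.***.........*.

*....***.............
**..*...*...........*
..****.***.........*.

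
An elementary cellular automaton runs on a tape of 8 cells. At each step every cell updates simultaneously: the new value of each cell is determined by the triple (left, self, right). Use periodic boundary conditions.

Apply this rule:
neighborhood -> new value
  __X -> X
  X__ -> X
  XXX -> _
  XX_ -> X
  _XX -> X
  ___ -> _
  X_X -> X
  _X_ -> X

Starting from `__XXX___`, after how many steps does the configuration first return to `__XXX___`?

_XX_XX__
XXXXXXX_
X_____XX
XX___XX_
XXX_XXXX
__XXX___

6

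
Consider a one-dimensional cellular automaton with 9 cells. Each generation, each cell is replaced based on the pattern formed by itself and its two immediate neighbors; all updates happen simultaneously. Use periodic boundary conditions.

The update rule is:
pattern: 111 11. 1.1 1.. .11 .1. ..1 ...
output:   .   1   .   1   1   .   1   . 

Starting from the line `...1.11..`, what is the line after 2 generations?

..1..111.
.1.111.11

.1.111.11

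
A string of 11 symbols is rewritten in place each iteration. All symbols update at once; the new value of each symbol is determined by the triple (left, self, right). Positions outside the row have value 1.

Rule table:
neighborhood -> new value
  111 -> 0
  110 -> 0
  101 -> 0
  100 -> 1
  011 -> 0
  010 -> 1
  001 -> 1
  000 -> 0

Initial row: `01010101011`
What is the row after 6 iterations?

01010101000
01010101101
01010100000
01010110001
01010001010
01011011010

01011011010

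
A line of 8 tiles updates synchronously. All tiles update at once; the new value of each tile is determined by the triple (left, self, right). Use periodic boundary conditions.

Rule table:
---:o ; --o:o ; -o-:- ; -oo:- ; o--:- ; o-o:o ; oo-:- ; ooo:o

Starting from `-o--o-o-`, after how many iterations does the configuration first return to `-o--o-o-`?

o--o-o--
--o-o--o
-o-o--o-
o-o--o--
-o--o--o
o--o--o-
--o--o-o
-o--o-o-

8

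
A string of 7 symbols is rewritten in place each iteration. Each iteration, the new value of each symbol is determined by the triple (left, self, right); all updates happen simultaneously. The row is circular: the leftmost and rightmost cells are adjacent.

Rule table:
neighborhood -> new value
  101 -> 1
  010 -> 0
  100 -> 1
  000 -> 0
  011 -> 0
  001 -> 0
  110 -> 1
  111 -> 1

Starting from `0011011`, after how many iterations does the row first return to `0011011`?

7

iteration 1: 1001101
iteration 2: 1100110
iteration 3: 0110011
iteration 4: 1011001
iteration 5: 1101100
iteration 6: 0110110
iteration 7: 0011011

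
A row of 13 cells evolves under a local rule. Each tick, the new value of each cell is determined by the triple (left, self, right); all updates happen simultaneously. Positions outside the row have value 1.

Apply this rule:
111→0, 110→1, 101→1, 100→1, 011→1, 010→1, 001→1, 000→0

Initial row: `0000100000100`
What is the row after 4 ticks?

1001110001111
1111011011000
0001111111101
1011000000111

1011000000111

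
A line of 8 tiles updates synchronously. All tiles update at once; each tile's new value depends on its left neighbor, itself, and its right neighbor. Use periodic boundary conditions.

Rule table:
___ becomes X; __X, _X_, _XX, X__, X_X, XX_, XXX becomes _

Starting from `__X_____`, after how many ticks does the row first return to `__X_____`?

X___XXXX
__X_____

2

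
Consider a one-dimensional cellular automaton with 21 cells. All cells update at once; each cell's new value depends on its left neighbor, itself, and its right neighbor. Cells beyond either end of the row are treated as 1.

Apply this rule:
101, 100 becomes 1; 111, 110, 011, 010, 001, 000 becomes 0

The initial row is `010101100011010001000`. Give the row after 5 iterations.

iteration 1: 101010010000101000100
iteration 2: 010101001000010100010
iteration 3: 101010100100001010001
iteration 4: 010101010010000101000
iteration 5: 101010101001000010100

101010101001000010100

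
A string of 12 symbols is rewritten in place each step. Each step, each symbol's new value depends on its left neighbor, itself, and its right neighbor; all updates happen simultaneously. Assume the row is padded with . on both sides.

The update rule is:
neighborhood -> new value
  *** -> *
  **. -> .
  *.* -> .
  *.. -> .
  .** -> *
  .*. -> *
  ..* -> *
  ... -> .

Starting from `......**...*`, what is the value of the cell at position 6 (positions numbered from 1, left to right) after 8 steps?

.....**...**
....**...**.
...**...**..
..**...**...
.**...**....
**...**.....
*...**......
*..**.......
position 6 holds .

.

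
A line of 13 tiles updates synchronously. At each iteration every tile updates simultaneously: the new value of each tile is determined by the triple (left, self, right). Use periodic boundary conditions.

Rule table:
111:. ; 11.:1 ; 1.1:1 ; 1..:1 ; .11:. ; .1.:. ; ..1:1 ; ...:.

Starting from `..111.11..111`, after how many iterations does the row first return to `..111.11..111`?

26

iteration 1: 11..11.111..1
iteration 2: .111.11..111.
iteration 3: 1..11.111..11
iteration 4: 111.11..111..
iteration 5: ..11.111..111
iteration 6: 11.11..111..1
iteration 7: .11.111..111.
iteration 8: 1.11..111..11
iteration 9: 11.111..111..
iteration 10: .11..111..111
iteration 11: 1.111..111..1
iteration 12: 11..111..111.
iteration 13: .111..111..11
iteration 14: 1..111..111.1
iteration 15: 111..111..11.
iteration 16: ..111..111.11
iteration 17: 11..111..11.1
iteration 18: .111..111.11.
iteration 19: 1..111..11.11
iteration 20: 111..111.11..
iteration 21: ..111..11.111
iteration 22: 11..111.11..1
iteration 23: .111..11.111.
iteration 24: 1..111.11..11
iteration 25: 111..11.111..
iteration 26: ..111.11..111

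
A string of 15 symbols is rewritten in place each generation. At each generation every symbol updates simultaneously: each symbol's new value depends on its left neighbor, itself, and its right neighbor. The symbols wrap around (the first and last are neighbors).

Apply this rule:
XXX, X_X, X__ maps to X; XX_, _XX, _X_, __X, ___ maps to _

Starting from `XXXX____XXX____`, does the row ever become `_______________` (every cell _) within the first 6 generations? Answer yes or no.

no

_XX_X____X_X___
___X_X____X_X__
____X_X____X_X_
_____X_X____X_X
X_____X_X____X_
_X_____X_X____X
generation 6 is _X_____X_X____X, still not uniform _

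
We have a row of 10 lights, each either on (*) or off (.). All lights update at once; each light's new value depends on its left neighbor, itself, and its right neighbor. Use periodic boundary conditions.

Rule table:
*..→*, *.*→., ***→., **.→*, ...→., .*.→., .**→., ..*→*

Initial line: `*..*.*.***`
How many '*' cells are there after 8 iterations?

***.......
..**.....*
**.**...*.
.*..**.*..
*.**.*..*.
...*..**..
..*.**.**.
.*...*..**
count of *: 4

4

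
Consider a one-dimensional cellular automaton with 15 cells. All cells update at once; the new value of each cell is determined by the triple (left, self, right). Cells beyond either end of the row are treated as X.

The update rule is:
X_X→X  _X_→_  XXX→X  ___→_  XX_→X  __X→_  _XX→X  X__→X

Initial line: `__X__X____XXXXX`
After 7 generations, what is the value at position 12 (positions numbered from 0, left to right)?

X__X__X___XXXXX
XX__X__X__XXXXX
XXX__X__X_XXXXX
XXXX__X__XXXXXX
XXXXX__X_XXXXXX
XXXXXX__XXXXXXX
XXXXXXX_XXXXXXX
position 12 holds X

X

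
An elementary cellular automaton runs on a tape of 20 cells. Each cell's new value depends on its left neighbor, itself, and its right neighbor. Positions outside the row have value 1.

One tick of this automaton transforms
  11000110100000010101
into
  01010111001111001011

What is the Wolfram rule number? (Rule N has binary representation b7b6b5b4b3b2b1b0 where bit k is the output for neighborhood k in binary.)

105

position 0: 111 → 0  (bit 7 = 0)
position 1: 110 → 1  (bit 6 = 1)
position 7: 101 → 1  (bit 5 = 1)
position 2: 100 → 0  (bit 4 = 0)
position 5: 011 → 1  (bit 3 = 1)
position 8: 010 → 0  (bit 2 = 0)
position 4: 001 → 0  (bit 1 = 0)
position 3: 000 → 1  (bit 0 = 1)
bits b7..b0 = 01101001 = 105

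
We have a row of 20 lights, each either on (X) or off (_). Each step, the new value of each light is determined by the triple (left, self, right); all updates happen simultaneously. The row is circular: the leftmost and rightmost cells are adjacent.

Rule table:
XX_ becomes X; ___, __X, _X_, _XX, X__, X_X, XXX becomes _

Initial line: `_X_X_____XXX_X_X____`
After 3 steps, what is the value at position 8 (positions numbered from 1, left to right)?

_

___________X________
____________________
____________________
position 8 holds _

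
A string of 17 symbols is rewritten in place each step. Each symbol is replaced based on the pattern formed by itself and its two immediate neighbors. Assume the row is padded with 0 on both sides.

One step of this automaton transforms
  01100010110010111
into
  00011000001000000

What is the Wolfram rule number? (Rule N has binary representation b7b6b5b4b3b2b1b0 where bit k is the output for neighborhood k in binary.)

position 15: 111 → 0  (bit 7 = 0)
position 2: 110 → 0  (bit 6 = 0)
position 7: 101 → 0  (bit 5 = 0)
position 3: 100 → 1  (bit 4 = 1)
position 1: 011 → 0  (bit 3 = 0)
position 6: 010 → 0  (bit 2 = 0)
position 0: 001 → 0  (bit 1 = 0)
position 4: 000 → 1  (bit 0 = 1)
bits b7..b0 = 00010001 = 17

17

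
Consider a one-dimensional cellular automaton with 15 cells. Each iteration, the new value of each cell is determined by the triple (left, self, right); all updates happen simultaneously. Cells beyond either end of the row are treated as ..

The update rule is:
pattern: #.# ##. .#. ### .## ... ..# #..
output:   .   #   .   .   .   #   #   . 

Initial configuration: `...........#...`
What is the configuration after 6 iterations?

........#.####.

###########..##
..........#.#.#
##########.....
.........#.####
#########.....#
........#.####.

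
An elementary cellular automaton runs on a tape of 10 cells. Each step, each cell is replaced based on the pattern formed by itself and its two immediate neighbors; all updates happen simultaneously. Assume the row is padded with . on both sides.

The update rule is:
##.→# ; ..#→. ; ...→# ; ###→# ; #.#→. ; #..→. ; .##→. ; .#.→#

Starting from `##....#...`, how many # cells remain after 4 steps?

4

step 1: .#.##.#.##
step 2: .#..#.#..#
step 3: .#..#.#..#  (fixed point — unchanged through step 4)
count of #: 4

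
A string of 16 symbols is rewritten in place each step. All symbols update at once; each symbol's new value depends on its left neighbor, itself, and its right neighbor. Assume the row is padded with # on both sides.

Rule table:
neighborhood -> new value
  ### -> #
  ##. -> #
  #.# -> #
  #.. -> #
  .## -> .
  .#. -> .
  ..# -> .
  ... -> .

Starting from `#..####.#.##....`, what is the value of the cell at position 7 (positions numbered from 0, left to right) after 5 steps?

step 1: ##..####.#.##...
step 2: ###..####.#.##..
step 3: ####..####.#.##.
step 4: #####..####.#.##
step 5: ######..####.#.#
position 7 holds .

.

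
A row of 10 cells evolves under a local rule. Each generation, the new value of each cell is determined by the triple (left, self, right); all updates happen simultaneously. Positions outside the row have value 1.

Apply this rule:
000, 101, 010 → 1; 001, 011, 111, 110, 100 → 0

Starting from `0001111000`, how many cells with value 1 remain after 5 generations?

4

generation 1: 0100000010
generation 2: 1101111011
generation 3: 0010000100
generation 4: 0010110100
generation 5: 0011001100
count of 1: 4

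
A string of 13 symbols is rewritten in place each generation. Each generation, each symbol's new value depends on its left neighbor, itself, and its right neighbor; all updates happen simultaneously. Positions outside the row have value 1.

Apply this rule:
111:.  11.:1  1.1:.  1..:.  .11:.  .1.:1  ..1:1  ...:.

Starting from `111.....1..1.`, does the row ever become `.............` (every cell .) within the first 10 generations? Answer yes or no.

..1....11.11.
.11...1.1..1.
..1..11.1.11.
.11.1.1.1..1.
..1.1.1.1.11.
.11.1.1.1..1.  (repeats generation 4; period 2)
generation 10: .11.1.1.1..1.
generation 10 is .11.1.1.1..1., still not uniform .

no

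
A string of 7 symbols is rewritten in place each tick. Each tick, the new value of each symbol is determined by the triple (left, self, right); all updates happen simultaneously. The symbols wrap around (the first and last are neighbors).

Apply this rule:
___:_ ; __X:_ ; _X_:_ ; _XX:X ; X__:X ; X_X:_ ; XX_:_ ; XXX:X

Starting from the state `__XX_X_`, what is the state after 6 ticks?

__X___X
X__X___
_X__X__
__X__X_
___X__X
X___X__

X___X__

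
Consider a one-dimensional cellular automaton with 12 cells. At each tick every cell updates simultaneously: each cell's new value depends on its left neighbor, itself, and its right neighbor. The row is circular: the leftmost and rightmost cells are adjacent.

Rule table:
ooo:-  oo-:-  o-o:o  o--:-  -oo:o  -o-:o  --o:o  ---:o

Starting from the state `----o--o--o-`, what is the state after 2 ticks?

ooooo-oo-oo-
o----oo-oo-o

o----oo-oo-o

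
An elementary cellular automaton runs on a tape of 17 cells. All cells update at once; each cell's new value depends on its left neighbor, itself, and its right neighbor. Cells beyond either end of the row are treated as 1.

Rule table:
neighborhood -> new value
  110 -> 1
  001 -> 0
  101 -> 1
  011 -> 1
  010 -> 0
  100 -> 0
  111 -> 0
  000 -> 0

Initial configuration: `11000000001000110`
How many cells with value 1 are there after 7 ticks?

1

01000000000000111
10000000000000100
10000000000000000
10000000000000000  (fixed point — unchanged through tick 7)
count of 1: 1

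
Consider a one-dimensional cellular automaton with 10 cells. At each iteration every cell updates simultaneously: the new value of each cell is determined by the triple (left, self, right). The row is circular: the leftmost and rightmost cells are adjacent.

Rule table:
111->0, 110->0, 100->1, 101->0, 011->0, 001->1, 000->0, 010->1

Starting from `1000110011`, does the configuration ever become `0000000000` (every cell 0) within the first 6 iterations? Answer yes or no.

no

0101001100
1101110010
0000001110
0000010001
1000111011
0101000000
iteration 6 is 0101000000, still not uniform 0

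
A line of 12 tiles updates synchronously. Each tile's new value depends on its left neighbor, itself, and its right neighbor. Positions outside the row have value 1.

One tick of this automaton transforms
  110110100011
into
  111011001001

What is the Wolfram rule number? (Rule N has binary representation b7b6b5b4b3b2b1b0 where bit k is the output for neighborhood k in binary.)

position 0: 111 → 1  (bit 7 = 1)
position 1: 110 → 1  (bit 6 = 1)
position 2: 101 → 1  (bit 5 = 1)
position 7: 100 → 0  (bit 4 = 0)
position 3: 011 → 0  (bit 3 = 0)
position 6: 010 → 0  (bit 2 = 0)
position 9: 001 → 0  (bit 1 = 0)
position 8: 000 → 1  (bit 0 = 1)
bits b7..b0 = 11100001 = 225

225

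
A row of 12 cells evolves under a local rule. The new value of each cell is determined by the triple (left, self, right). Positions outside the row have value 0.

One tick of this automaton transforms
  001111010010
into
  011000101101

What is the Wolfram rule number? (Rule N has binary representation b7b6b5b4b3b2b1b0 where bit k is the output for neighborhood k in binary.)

58

position 3: 111 → 0  (bit 7 = 0)
position 5: 110 → 0  (bit 6 = 0)
position 6: 101 → 1  (bit 5 = 1)
position 8: 100 → 1  (bit 4 = 1)
position 2: 011 → 1  (bit 3 = 1)
position 7: 010 → 0  (bit 2 = 0)
position 1: 001 → 1  (bit 1 = 1)
position 0: 000 → 0  (bit 0 = 0)
bits b7..b0 = 00111010 = 58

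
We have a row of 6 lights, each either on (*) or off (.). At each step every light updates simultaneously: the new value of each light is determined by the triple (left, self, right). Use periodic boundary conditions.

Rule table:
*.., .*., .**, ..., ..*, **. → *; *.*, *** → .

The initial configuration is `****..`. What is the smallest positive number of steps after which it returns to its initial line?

*..***
****..

2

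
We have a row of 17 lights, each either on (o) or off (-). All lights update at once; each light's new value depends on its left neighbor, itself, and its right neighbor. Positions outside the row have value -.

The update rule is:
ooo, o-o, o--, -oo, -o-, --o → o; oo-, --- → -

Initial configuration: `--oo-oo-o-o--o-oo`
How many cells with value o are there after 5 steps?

-oo-oo-ooooooooo-
oo-oo-ooooooooo-o
o-oo-ooooooooo-oo
ooo-ooooooooo-oo-
oo-ooooooooo-oo-o
count of o: 14

14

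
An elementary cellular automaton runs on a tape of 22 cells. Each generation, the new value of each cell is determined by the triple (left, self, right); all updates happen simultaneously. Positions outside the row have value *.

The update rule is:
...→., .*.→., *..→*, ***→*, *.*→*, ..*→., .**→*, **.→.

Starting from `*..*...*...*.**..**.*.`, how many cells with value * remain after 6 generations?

.*..*...*...**.*.*.*.*
*.*..*...*..*.*.*.*.**
.*.*..*...*..*.*.*.***
*.*.*..*...*..*.*.****
.*.*.*..*...*..*.*****
*.*.*.*..*...*..******
count of *: 12

12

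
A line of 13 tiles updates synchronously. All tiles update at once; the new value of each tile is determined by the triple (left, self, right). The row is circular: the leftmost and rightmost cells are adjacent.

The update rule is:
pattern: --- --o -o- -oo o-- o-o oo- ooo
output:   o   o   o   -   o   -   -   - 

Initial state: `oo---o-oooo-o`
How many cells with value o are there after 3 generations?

4

--oooo-------
oo----ooooooo
--oooo-------
count of o: 4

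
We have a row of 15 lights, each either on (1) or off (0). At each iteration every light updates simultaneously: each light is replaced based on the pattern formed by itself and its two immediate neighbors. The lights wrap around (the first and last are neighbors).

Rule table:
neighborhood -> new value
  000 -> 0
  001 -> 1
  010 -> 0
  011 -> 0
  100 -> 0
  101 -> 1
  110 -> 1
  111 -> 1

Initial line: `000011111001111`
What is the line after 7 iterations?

000101111010111
001010111101011
010101011110101
101010101111010
010101010111101
101010101011110
010101010101111

010101010101111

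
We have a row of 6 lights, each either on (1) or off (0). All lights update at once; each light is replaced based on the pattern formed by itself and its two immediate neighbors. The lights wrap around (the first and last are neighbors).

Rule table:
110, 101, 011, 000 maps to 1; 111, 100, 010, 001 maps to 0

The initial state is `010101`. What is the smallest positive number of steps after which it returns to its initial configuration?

101010
010101

2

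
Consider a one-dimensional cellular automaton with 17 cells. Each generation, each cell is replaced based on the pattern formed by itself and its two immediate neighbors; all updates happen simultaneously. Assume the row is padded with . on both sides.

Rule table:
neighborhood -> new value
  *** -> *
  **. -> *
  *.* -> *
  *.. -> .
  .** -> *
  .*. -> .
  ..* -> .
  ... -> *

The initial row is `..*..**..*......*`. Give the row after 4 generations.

*....**....****..
..**.**.**.****.*
*.**************.
.***************.

.***************.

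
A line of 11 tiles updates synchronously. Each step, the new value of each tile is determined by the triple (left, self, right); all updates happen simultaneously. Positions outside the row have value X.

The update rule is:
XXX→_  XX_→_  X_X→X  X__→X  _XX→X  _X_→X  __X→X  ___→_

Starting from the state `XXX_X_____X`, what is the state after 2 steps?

___XXX___XX
X_XX__X_XX_

X_XX__X_XX_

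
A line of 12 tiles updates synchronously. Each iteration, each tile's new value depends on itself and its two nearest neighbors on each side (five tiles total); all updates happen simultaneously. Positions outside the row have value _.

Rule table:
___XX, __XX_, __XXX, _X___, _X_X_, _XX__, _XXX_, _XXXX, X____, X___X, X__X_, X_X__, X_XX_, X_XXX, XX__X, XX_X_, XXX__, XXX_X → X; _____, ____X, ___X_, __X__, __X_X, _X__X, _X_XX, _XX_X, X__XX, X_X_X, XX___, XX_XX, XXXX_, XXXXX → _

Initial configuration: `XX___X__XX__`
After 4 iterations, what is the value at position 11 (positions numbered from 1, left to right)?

iteration 1: XX_X____XX_X
iteration 2: X_XXXX_XX_XX
iteration 3: __XX_X_X__XX
iteration 4: _XX_X_XX__XX
position 11 holds X

X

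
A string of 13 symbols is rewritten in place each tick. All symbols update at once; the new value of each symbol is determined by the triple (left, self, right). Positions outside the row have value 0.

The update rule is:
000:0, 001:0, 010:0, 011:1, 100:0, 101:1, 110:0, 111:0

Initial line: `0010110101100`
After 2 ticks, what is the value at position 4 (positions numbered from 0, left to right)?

0

tick 1: 0001101011000
tick 2: 0001010110000
position 4 holds 0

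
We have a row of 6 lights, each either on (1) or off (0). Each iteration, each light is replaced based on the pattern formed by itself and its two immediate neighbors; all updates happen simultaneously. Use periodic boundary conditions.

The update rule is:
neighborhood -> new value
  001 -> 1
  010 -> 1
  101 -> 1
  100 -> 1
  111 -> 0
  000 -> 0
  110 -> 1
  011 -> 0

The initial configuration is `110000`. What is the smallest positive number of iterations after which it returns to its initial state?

3

011001
101111
110000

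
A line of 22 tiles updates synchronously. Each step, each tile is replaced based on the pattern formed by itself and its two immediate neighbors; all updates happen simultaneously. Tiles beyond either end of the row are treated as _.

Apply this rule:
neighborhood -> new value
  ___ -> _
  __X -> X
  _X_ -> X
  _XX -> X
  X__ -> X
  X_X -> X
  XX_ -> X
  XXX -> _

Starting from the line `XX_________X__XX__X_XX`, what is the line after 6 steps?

XXX_______XXXXXXXXXXXX
X_XX_____XX__________X
XXXXX___XXXX________XX
X___XX_XX__XX______XXX
XX_XXXXXXXXXXX____XX_X
XXXX_________XX__XXXXX

XXXX_________XX__XXXXX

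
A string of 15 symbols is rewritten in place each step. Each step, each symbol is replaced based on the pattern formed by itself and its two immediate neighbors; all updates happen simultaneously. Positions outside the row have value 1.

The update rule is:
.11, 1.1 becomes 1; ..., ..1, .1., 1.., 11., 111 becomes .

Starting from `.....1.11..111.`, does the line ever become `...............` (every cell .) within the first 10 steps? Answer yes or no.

no

......11...1..1
......1.......1
..............1
..............1  (fixed point — unchanged through step 10)
step 10 is ..............1, still not uniform .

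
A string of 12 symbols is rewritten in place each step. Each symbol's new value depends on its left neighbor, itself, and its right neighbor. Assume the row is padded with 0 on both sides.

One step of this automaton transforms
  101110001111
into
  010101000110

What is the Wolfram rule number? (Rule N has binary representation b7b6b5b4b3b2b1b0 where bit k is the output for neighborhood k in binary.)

position 3: 111 → 1  (bit 7 = 1)
position 4: 110 → 0  (bit 6 = 0)
position 1: 101 → 1  (bit 5 = 1)
position 5: 100 → 1  (bit 4 = 1)
position 2: 011 → 0  (bit 3 = 0)
position 0: 010 → 0  (bit 2 = 0)
position 7: 001 → 0  (bit 1 = 0)
position 6: 000 → 0  (bit 0 = 0)
bits b7..b0 = 10110000 = 176

176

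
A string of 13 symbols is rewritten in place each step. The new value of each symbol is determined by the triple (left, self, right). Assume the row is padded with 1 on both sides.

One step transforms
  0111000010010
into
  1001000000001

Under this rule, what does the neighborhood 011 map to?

0

At position 1 the neighborhood is 011; the next row has 0 there.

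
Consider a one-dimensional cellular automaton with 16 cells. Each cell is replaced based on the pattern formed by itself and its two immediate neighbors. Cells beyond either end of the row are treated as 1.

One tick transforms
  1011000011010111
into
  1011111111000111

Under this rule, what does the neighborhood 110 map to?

At position 0 the neighborhood is 110; the next row has 1 there.

1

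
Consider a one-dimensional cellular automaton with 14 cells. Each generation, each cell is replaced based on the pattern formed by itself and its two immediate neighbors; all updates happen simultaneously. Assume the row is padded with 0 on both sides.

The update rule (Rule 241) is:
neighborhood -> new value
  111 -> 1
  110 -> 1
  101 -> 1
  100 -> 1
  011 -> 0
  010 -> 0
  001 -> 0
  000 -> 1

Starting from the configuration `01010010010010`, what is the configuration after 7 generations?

00100100101001

generation 1: 00101001001001
generation 2: 10010100100100
generation 3: 01001010010011
generation 4: 00100101001001
generation 5: 10010010100100
generation 6: 01001001010011
generation 7: 00100100101001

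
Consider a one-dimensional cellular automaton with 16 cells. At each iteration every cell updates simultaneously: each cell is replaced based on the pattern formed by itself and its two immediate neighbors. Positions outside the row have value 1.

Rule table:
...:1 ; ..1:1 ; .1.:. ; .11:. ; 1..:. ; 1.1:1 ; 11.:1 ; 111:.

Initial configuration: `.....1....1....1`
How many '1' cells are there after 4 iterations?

iteration 1: .1111..111..111.
iteration 2: 1...1.1..1.1..11
iteration 3: 1.11.1..1.1..1..
iteration 4: 11.11..1.1..1..1
count of 1: 8

8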